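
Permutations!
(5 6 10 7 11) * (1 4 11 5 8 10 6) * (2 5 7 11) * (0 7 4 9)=(0 7 4 2 5 1 9)(8 10 11)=[7, 9, 5, 3, 2, 1, 6, 4, 10, 0, 11, 8]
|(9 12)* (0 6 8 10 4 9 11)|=8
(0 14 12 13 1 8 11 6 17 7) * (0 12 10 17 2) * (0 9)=(0 14 10 17 7 12 13 1 8 11 6 2 9)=[14, 8, 9, 3, 4, 5, 2, 12, 11, 0, 17, 6, 13, 1, 10, 15, 16, 7]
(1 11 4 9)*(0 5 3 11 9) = [5, 9, 2, 11, 0, 3, 6, 7, 8, 1, 10, 4] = (0 5 3 11 4)(1 9)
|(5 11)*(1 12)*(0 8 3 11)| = 10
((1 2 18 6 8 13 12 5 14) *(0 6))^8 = ((0 6 8 13 12 5 14 1 2 18))^8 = (0 2 14 12 8)(1 5 13 6 18)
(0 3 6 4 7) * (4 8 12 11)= (0 3 6 8 12 11 4 7)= [3, 1, 2, 6, 7, 5, 8, 0, 12, 9, 10, 4, 11]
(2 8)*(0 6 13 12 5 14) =(0 6 13 12 5 14)(2 8) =[6, 1, 8, 3, 4, 14, 13, 7, 2, 9, 10, 11, 5, 12, 0]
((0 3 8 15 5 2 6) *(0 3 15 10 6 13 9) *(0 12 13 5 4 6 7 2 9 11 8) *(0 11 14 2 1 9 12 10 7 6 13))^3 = (0 13 5 15 14 12 4 2)(1 6 8 9 3 7 10 11)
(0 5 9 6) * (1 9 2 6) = (0 5 2 6)(1 9) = [5, 9, 6, 3, 4, 2, 0, 7, 8, 1]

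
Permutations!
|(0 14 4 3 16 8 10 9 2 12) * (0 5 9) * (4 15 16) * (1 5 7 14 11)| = |(0 11 1 5 9 2 12 7 14 15 16 8 10)(3 4)| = 26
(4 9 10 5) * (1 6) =(1 6)(4 9 10 5) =[0, 6, 2, 3, 9, 4, 1, 7, 8, 10, 5]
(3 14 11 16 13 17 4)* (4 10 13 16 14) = (3 4)(10 13 17)(11 14) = [0, 1, 2, 4, 3, 5, 6, 7, 8, 9, 13, 14, 12, 17, 11, 15, 16, 10]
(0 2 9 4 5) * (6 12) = (0 2 9 4 5)(6 12) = [2, 1, 9, 3, 5, 0, 12, 7, 8, 4, 10, 11, 6]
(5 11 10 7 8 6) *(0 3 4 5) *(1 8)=[3, 8, 2, 4, 5, 11, 0, 1, 6, 9, 7, 10]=(0 3 4 5 11 10 7 1 8 6)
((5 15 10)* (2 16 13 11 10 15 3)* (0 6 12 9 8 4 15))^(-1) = (0 15 4 8 9 12 6)(2 3 5 10 11 13 16) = ((0 6 12 9 8 4 15)(2 16 13 11 10 5 3))^(-1)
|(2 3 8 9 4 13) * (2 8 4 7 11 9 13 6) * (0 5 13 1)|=60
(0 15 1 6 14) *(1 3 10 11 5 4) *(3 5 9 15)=(0 3 10 11 9 15 5 4 1 6 14)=[3, 6, 2, 10, 1, 4, 14, 7, 8, 15, 11, 9, 12, 13, 0, 5]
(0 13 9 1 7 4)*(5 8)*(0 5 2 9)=(0 13)(1 7 4 5 8 2 9)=[13, 7, 9, 3, 5, 8, 6, 4, 2, 1, 10, 11, 12, 0]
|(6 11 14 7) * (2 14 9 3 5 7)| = 6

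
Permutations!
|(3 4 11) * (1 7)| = 6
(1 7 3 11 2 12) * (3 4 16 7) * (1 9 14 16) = [0, 3, 12, 11, 1, 5, 6, 4, 8, 14, 10, 2, 9, 13, 16, 15, 7] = (1 3 11 2 12 9 14 16 7 4)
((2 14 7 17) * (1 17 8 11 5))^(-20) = ((1 17 2 14 7 8 11 5))^(-20) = (1 7)(2 11)(5 14)(8 17)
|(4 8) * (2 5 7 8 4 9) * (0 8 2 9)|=6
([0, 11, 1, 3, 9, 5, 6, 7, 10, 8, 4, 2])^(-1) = [0, 2, 11, 3, 10, 5, 6, 7, 9, 4, 8, 1]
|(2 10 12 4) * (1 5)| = 4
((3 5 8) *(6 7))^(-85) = (3 8 5)(6 7)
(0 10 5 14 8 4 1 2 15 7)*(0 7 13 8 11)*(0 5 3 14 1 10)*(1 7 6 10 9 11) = (1 2 15 13 8 4 9 11 5 7 6 10 3 14) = [0, 2, 15, 14, 9, 7, 10, 6, 4, 11, 3, 5, 12, 8, 1, 13]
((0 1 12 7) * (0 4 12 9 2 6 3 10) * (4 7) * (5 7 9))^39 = (0 7 6)(1 9 3)(2 10 5)(4 12)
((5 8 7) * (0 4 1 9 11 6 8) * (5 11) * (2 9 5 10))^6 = ((0 4 1 5)(2 9 10)(6 8 7 11))^6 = (0 1)(4 5)(6 7)(8 11)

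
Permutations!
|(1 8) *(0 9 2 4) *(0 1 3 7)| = 8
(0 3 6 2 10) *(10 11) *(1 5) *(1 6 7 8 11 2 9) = [3, 5, 2, 7, 4, 6, 9, 8, 11, 1, 0, 10] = (0 3 7 8 11 10)(1 5 6 9)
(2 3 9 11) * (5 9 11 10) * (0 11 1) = (0 11 2 3 1)(5 9 10) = [11, 0, 3, 1, 4, 9, 6, 7, 8, 10, 5, 2]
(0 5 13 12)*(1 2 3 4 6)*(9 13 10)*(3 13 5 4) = (0 4 6 1 2 13 12)(5 10 9) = [4, 2, 13, 3, 6, 10, 1, 7, 8, 5, 9, 11, 0, 12]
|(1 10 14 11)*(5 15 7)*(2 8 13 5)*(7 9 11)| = 11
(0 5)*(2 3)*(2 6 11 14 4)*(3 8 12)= [5, 1, 8, 6, 2, 0, 11, 7, 12, 9, 10, 14, 3, 13, 4]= (0 5)(2 8 12 3 6 11 14 4)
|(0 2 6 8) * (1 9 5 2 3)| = 8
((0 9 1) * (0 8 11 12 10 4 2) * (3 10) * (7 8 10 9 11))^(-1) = ((0 11 12 3 9 1 10 4 2)(7 8))^(-1) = (0 2 4 10 1 9 3 12 11)(7 8)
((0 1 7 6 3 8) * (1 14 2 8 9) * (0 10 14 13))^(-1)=(0 13)(1 9 3 6 7)(2 14 10 8)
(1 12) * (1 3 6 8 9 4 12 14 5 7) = (1 14 5 7)(3 6 8 9 4 12) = [0, 14, 2, 6, 12, 7, 8, 1, 9, 4, 10, 11, 3, 13, 5]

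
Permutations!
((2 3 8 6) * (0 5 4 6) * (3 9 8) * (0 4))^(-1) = (0 5)(2 6 4 8 9)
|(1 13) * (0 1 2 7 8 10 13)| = |(0 1)(2 7 8 10 13)| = 10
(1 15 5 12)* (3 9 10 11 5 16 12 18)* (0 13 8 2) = (0 13 8 2)(1 15 16 12)(3 9 10 11 5 18) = [13, 15, 0, 9, 4, 18, 6, 7, 2, 10, 11, 5, 1, 8, 14, 16, 12, 17, 3]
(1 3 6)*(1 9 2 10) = (1 3 6 9 2 10) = [0, 3, 10, 6, 4, 5, 9, 7, 8, 2, 1]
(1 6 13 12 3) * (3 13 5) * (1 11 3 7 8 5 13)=(1 6 13 12)(3 11)(5 7 8)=[0, 6, 2, 11, 4, 7, 13, 8, 5, 9, 10, 3, 1, 12]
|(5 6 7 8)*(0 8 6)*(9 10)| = 6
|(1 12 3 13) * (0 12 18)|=6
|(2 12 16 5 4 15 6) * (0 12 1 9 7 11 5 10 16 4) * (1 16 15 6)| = 13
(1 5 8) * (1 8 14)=(1 5 14)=[0, 5, 2, 3, 4, 14, 6, 7, 8, 9, 10, 11, 12, 13, 1]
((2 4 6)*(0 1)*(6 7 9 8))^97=((0 1)(2 4 7 9 8 6))^97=(0 1)(2 4 7 9 8 6)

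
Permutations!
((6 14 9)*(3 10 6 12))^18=(14)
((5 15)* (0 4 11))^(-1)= ((0 4 11)(5 15))^(-1)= (0 11 4)(5 15)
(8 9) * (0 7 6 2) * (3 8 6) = (0 7 3 8 9 6 2) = [7, 1, 0, 8, 4, 5, 2, 3, 9, 6]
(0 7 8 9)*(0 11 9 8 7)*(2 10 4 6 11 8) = [0, 1, 10, 3, 6, 5, 11, 7, 2, 8, 4, 9] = (2 10 4 6 11 9 8)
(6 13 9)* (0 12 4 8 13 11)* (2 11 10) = (0 12 4 8 13 9 6 10 2 11) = [12, 1, 11, 3, 8, 5, 10, 7, 13, 6, 2, 0, 4, 9]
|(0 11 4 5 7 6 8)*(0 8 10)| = 7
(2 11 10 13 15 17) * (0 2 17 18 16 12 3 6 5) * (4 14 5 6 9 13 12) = (0 2 11 10 12 3 9 13 15 18 16 4 14 5) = [2, 1, 11, 9, 14, 0, 6, 7, 8, 13, 12, 10, 3, 15, 5, 18, 4, 17, 16]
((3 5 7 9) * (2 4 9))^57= (2 3)(4 5)(7 9)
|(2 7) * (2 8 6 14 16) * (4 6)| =7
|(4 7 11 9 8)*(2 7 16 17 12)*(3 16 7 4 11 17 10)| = 15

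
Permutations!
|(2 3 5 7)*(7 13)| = 5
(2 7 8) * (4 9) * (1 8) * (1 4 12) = (1 8 2 7 4 9 12) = [0, 8, 7, 3, 9, 5, 6, 4, 2, 12, 10, 11, 1]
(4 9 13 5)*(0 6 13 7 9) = (0 6 13 5 4)(7 9) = [6, 1, 2, 3, 0, 4, 13, 9, 8, 7, 10, 11, 12, 5]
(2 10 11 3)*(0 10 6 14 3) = (0 10 11)(2 6 14 3) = [10, 1, 6, 2, 4, 5, 14, 7, 8, 9, 11, 0, 12, 13, 3]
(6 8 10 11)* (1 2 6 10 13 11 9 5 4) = (1 2 6 8 13 11 10 9 5 4) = [0, 2, 6, 3, 1, 4, 8, 7, 13, 5, 9, 10, 12, 11]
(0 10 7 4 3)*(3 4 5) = [10, 1, 2, 0, 4, 3, 6, 5, 8, 9, 7] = (0 10 7 5 3)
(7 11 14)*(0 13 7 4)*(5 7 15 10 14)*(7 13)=(0 7 11 5 13 15 10 14 4)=[7, 1, 2, 3, 0, 13, 6, 11, 8, 9, 14, 5, 12, 15, 4, 10]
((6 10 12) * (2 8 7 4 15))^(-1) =(2 15 4 7 8)(6 12 10)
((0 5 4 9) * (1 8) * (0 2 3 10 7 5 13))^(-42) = (13)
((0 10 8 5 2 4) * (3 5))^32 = ((0 10 8 3 5 2 4))^32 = (0 5 10 2 8 4 3)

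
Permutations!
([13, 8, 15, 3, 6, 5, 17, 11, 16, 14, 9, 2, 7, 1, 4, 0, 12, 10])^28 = (0 2 7 16 1)(4 9 17)(6 14 10)(8 13 15 11 12)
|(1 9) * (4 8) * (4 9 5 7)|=|(1 5 7 4 8 9)|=6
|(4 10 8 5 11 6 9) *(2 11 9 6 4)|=|(2 11 4 10 8 5 9)|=7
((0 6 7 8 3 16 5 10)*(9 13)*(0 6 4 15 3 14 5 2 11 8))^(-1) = ((0 4 15 3 16 2 11 8 14 5 10 6 7)(9 13))^(-1) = (0 7 6 10 5 14 8 11 2 16 3 15 4)(9 13)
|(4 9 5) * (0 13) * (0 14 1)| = 12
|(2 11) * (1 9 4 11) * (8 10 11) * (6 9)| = |(1 6 9 4 8 10 11 2)| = 8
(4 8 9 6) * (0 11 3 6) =(0 11 3 6 4 8 9) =[11, 1, 2, 6, 8, 5, 4, 7, 9, 0, 10, 3]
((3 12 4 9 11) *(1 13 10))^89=(1 10 13)(3 11 9 4 12)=((1 13 10)(3 12 4 9 11))^89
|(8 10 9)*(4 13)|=|(4 13)(8 10 9)|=6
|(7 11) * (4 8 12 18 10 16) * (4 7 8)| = 7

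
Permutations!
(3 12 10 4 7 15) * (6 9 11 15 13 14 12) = (3 6 9 11 15)(4 7 13 14 12 10) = [0, 1, 2, 6, 7, 5, 9, 13, 8, 11, 4, 15, 10, 14, 12, 3]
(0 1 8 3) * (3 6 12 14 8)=(0 1 3)(6 12 14 8)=[1, 3, 2, 0, 4, 5, 12, 7, 6, 9, 10, 11, 14, 13, 8]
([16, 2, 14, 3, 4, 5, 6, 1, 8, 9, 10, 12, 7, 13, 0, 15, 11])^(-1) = (0 14 2 1 7 12 11 16)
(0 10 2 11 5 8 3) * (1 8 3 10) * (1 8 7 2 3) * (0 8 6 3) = (0 6 3 8 10)(1 7 2 11 5) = [6, 7, 11, 8, 4, 1, 3, 2, 10, 9, 0, 5]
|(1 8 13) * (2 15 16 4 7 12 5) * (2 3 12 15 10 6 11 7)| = |(1 8 13)(2 10 6 11 7 15 16 4)(3 12 5)| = 24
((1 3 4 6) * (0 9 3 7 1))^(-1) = (0 6 4 3 9)(1 7)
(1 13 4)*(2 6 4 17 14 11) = (1 13 17 14 11 2 6 4) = [0, 13, 6, 3, 1, 5, 4, 7, 8, 9, 10, 2, 12, 17, 11, 15, 16, 14]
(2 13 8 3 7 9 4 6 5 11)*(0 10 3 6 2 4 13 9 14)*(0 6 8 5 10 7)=(0 7 14 6 10 3)(2 9 13 5 11 4)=[7, 1, 9, 0, 2, 11, 10, 14, 8, 13, 3, 4, 12, 5, 6]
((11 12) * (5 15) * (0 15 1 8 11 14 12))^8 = ((0 15 5 1 8 11)(12 14))^8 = (0 5 8)(1 11 15)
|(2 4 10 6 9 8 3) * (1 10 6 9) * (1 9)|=6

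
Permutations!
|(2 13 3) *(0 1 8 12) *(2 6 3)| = 4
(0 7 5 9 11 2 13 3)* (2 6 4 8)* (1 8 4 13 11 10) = (0 7 5 9 10 1 8 2 11 6 13 3) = [7, 8, 11, 0, 4, 9, 13, 5, 2, 10, 1, 6, 12, 3]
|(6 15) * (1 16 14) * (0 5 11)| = |(0 5 11)(1 16 14)(6 15)| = 6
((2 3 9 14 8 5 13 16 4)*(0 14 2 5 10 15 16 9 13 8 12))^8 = (0 12 14)(4 8 15)(5 10 16)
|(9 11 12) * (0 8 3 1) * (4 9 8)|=8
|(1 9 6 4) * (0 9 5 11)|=|(0 9 6 4 1 5 11)|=7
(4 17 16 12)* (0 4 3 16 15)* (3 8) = (0 4 17 15)(3 16 12 8) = [4, 1, 2, 16, 17, 5, 6, 7, 3, 9, 10, 11, 8, 13, 14, 0, 12, 15]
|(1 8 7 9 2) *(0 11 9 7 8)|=5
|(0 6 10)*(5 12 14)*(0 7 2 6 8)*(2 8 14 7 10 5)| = |(0 14 2 6 5 12 7 8)| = 8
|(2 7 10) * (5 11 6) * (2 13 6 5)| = |(2 7 10 13 6)(5 11)| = 10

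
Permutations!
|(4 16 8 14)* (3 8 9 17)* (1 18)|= 14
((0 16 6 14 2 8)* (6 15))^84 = (16) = ((0 16 15 6 14 2 8))^84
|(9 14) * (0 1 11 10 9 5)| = 7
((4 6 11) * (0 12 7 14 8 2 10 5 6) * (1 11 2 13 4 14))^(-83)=(0 13 14 1 12 4 8 11 7)(2 10 5 6)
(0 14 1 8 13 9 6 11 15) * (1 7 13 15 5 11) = (0 14 7 13 9 6 1 8 15)(5 11) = [14, 8, 2, 3, 4, 11, 1, 13, 15, 6, 10, 5, 12, 9, 7, 0]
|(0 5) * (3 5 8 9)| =5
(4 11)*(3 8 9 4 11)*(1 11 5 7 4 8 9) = [0, 11, 2, 9, 3, 7, 6, 4, 1, 8, 10, 5] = (1 11 5 7 4 3 9 8)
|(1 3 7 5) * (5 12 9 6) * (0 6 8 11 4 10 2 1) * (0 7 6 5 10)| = 40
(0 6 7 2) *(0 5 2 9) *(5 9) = (0 6 7 5 2 9) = [6, 1, 9, 3, 4, 2, 7, 5, 8, 0]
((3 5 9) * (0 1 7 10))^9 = (0 1 7 10)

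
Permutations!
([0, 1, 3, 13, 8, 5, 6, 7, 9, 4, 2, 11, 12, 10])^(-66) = [0, 1, 13, 10, 4, 5, 6, 7, 8, 9, 3, 11, 12, 2]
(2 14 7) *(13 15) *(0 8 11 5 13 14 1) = [8, 0, 1, 3, 4, 13, 6, 2, 11, 9, 10, 5, 12, 15, 7, 14] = (0 8 11 5 13 15 14 7 2 1)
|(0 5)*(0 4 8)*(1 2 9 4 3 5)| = 6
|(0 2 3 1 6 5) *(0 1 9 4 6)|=|(0 2 3 9 4 6 5 1)|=8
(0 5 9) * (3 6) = [5, 1, 2, 6, 4, 9, 3, 7, 8, 0] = (0 5 9)(3 6)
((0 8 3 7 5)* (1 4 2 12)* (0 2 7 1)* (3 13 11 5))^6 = ((0 8 13 11 5 2 12)(1 4 7 3))^6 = (0 12 2 5 11 13 8)(1 7)(3 4)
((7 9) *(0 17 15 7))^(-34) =(0 17 15 7 9)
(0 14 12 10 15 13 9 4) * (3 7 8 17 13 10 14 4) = [4, 1, 2, 7, 0, 5, 6, 8, 17, 3, 15, 11, 14, 9, 12, 10, 16, 13] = (0 4)(3 7 8 17 13 9)(10 15)(12 14)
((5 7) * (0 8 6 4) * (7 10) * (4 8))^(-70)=((0 4)(5 10 7)(6 8))^(-70)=(5 7 10)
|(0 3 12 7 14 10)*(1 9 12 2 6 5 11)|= 12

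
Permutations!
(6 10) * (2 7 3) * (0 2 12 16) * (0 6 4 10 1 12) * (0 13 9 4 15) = (0 2 7 3 13 9 4 10 15)(1 12 16 6) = [2, 12, 7, 13, 10, 5, 1, 3, 8, 4, 15, 11, 16, 9, 14, 0, 6]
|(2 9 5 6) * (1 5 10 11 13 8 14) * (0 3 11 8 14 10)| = 10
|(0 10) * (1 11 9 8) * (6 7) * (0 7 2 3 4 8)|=11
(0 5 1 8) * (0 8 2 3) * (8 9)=(0 5 1 2 3)(8 9)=[5, 2, 3, 0, 4, 1, 6, 7, 9, 8]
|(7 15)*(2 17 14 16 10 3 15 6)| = 9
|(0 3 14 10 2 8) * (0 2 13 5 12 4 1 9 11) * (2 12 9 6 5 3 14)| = |(0 14 10 13 3 2 8 12 4 1 6 5 9 11)| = 14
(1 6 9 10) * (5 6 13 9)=[0, 13, 2, 3, 4, 6, 5, 7, 8, 10, 1, 11, 12, 9]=(1 13 9 10)(5 6)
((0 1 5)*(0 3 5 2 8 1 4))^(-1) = (0 4)(1 8 2)(3 5)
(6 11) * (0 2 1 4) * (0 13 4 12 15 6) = (0 2 1 12 15 6 11)(4 13) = [2, 12, 1, 3, 13, 5, 11, 7, 8, 9, 10, 0, 15, 4, 14, 6]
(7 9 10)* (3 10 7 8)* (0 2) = (0 2)(3 10 8)(7 9) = [2, 1, 0, 10, 4, 5, 6, 9, 3, 7, 8]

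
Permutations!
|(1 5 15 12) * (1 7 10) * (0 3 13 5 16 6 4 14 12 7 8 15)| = 20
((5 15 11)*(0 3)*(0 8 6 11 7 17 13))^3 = ((0 3 8 6 11 5 15 7 17 13))^3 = (0 6 15 13 8 5 17 3 11 7)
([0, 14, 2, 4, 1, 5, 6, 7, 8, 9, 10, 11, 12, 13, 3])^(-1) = (1 4 3 14)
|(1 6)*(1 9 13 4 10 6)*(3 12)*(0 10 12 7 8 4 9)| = 30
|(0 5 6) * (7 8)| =|(0 5 6)(7 8)| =6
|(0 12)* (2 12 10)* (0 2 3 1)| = |(0 10 3 1)(2 12)| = 4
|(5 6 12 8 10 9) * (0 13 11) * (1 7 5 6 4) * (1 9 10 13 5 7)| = 9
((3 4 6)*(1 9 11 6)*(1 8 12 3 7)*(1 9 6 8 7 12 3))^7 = ((1 6 12)(3 4 7 9 11 8))^7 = (1 6 12)(3 4 7 9 11 8)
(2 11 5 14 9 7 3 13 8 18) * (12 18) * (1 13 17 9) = (1 13 8 12 18 2 11 5 14)(3 17 9 7) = [0, 13, 11, 17, 4, 14, 6, 3, 12, 7, 10, 5, 18, 8, 1, 15, 16, 9, 2]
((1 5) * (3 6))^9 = (1 5)(3 6) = ((1 5)(3 6))^9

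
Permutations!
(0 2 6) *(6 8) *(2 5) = (0 5 2 8 6) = [5, 1, 8, 3, 4, 2, 0, 7, 6]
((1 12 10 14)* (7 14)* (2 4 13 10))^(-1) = (1 14 7 10 13 4 2 12)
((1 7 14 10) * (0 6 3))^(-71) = (0 6 3)(1 7 14 10)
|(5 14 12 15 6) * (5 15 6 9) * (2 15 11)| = 8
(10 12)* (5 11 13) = [0, 1, 2, 3, 4, 11, 6, 7, 8, 9, 12, 13, 10, 5] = (5 11 13)(10 12)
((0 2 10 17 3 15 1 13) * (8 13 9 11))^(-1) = ((0 2 10 17 3 15 1 9 11 8 13))^(-1) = (0 13 8 11 9 1 15 3 17 10 2)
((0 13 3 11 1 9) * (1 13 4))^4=(3 11 13)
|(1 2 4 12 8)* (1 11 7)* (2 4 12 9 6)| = |(1 4 9 6 2 12 8 11 7)| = 9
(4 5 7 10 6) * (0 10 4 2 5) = (0 10 6 2 5 7 4) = [10, 1, 5, 3, 0, 7, 2, 4, 8, 9, 6]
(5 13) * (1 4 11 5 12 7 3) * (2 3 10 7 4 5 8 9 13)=(1 5 2 3)(4 11 8 9 13 12)(7 10)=[0, 5, 3, 1, 11, 2, 6, 10, 9, 13, 7, 8, 4, 12]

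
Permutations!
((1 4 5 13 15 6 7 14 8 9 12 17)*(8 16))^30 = (1 15 16 17 13 14 12 5 7 9 4 6 8)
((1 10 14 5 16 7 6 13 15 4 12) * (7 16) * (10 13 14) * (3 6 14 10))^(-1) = (16)(1 12 4 15 13)(3 10 6)(5 14 7)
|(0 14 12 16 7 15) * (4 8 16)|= |(0 14 12 4 8 16 7 15)|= 8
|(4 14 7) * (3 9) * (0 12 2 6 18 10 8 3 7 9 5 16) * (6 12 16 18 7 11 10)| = 22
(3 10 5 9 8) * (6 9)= [0, 1, 2, 10, 4, 6, 9, 7, 3, 8, 5]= (3 10 5 6 9 8)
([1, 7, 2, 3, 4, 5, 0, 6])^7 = [6, 0, 2, 3, 4, 5, 7, 1]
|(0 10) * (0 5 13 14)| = |(0 10 5 13 14)| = 5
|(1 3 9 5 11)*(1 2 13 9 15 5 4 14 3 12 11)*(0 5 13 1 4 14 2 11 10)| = |(0 5 4 2 1 12 10)(3 15 13 9 14)| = 35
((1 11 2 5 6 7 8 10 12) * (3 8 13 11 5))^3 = (1 7 2 10 5 13 3 12 6 11 8)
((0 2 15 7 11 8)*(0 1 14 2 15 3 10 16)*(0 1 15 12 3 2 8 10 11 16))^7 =((0 12 3 11 10)(1 14 8 15 7 16))^7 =(0 3 10 12 11)(1 14 8 15 7 16)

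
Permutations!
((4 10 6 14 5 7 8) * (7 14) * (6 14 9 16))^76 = (4 9 8 5 7 14 6 10 16)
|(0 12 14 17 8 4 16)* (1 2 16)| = |(0 12 14 17 8 4 1 2 16)| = 9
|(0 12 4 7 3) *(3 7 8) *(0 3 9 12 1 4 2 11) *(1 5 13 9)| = |(0 5 13 9 12 2 11)(1 4 8)| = 21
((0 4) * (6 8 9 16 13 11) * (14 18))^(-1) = ((0 4)(6 8 9 16 13 11)(14 18))^(-1) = (0 4)(6 11 13 16 9 8)(14 18)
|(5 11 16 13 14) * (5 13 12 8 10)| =6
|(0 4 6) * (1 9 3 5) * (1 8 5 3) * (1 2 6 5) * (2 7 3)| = 10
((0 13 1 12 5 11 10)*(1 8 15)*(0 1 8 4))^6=(15)(1 12 5 11 10)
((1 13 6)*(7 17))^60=((1 13 6)(7 17))^60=(17)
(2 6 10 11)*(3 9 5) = [0, 1, 6, 9, 4, 3, 10, 7, 8, 5, 11, 2] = (2 6 10 11)(3 9 5)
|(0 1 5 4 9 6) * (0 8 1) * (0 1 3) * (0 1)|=7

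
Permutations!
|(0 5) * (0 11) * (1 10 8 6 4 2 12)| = |(0 5 11)(1 10 8 6 4 2 12)| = 21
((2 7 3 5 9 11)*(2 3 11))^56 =((2 7 11 3 5 9))^56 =(2 11 5)(3 9 7)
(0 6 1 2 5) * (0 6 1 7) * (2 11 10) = (0 1 11 10 2 5 6 7) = [1, 11, 5, 3, 4, 6, 7, 0, 8, 9, 2, 10]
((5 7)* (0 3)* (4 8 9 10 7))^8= ((0 3)(4 8 9 10 7 5))^8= (4 9 7)(5 8 10)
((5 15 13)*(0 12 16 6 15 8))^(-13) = (0 6 5 12 15 8 16 13)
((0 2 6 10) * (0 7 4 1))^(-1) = ((0 2 6 10 7 4 1))^(-1) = (0 1 4 7 10 6 2)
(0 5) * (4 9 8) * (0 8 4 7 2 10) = [5, 1, 10, 3, 9, 8, 6, 2, 7, 4, 0] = (0 5 8 7 2 10)(4 9)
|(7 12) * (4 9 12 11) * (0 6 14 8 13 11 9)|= 21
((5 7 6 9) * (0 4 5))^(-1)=((0 4 5 7 6 9))^(-1)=(0 9 6 7 5 4)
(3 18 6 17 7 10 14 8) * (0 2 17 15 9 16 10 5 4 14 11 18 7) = [2, 1, 17, 7, 14, 4, 15, 5, 3, 16, 11, 18, 12, 13, 8, 9, 10, 0, 6] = (0 2 17)(3 7 5 4 14 8)(6 15 9 16 10 11 18)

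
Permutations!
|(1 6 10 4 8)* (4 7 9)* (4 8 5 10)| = |(1 6 4 5 10 7 9 8)| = 8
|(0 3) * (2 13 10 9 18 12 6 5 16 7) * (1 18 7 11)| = |(0 3)(1 18 12 6 5 16 11)(2 13 10 9 7)| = 70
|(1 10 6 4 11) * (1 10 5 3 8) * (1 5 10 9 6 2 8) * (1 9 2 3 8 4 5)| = |(1 10 3 9 6 5 8)(2 4 11)| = 21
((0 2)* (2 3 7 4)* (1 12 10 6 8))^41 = ((0 3 7 4 2)(1 12 10 6 8))^41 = (0 3 7 4 2)(1 12 10 6 8)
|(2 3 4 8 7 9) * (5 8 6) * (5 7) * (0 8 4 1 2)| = 21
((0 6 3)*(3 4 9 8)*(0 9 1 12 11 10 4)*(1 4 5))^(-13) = ((0 6)(1 12 11 10 5)(3 9 8))^(-13) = (0 6)(1 11 5 12 10)(3 8 9)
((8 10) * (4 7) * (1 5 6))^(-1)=(1 6 5)(4 7)(8 10)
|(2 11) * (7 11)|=|(2 7 11)|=3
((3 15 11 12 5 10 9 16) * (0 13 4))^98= ((0 13 4)(3 15 11 12 5 10 9 16))^98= (0 4 13)(3 11 5 9)(10 16 15 12)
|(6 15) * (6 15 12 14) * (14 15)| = |(6 12 15 14)| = 4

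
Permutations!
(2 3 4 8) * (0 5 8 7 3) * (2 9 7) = [5, 1, 0, 4, 2, 8, 6, 3, 9, 7] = (0 5 8 9 7 3 4 2)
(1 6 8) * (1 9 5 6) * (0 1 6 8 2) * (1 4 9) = [4, 6, 0, 3, 9, 8, 2, 7, 1, 5] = (0 4 9 5 8 1 6 2)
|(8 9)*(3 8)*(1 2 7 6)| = 12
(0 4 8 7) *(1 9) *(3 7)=(0 4 8 3 7)(1 9)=[4, 9, 2, 7, 8, 5, 6, 0, 3, 1]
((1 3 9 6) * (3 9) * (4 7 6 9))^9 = (9)(1 4 7 6)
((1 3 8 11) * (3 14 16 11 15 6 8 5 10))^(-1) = (1 11 16 14)(3 10 5)(6 15 8)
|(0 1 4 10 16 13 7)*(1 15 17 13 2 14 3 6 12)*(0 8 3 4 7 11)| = 30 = |(0 15 17 13 11)(1 7 8 3 6 12)(2 14 4 10 16)|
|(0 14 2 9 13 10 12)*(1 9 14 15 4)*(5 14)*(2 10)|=|(0 15 4 1 9 13 2 5 14 10 12)|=11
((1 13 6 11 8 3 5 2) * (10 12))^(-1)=(1 2 5 3 8 11 6 13)(10 12)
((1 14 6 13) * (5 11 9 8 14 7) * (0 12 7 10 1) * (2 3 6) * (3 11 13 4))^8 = ((0 12 7 5 13)(1 10)(2 11 9 8 14)(3 6 4))^8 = (0 5 12 13 7)(2 8 11 14 9)(3 4 6)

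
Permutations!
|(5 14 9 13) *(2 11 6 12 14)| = |(2 11 6 12 14 9 13 5)| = 8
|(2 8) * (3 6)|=2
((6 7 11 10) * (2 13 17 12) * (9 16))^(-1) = (2 12 17 13)(6 10 11 7)(9 16)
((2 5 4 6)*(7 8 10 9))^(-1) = ((2 5 4 6)(7 8 10 9))^(-1) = (2 6 4 5)(7 9 10 8)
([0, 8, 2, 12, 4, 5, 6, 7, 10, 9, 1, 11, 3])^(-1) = [0, 10, 2, 12, 4, 5, 6, 7, 1, 9, 8, 11, 3]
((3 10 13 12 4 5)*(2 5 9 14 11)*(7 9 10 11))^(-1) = ((2 5 3 11)(4 10 13 12)(7 9 14))^(-1) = (2 11 3 5)(4 12 13 10)(7 14 9)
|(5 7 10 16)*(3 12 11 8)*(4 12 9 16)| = 10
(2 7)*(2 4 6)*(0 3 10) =(0 3 10)(2 7 4 6) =[3, 1, 7, 10, 6, 5, 2, 4, 8, 9, 0]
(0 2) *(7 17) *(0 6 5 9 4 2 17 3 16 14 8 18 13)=(0 17 7 3 16 14 8 18 13)(2 6 5 9 4)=[17, 1, 6, 16, 2, 9, 5, 3, 18, 4, 10, 11, 12, 0, 8, 15, 14, 7, 13]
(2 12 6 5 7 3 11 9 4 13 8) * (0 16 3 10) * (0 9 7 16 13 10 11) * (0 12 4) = [13, 1, 4, 12, 10, 16, 5, 11, 2, 0, 9, 7, 6, 8, 14, 15, 3] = (0 13 8 2 4 10 9)(3 12 6 5 16)(7 11)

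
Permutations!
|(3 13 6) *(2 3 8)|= |(2 3 13 6 8)|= 5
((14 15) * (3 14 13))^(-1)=(3 13 15 14)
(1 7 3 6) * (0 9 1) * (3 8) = (0 9 1 7 8 3 6) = [9, 7, 2, 6, 4, 5, 0, 8, 3, 1]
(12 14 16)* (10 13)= (10 13)(12 14 16)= [0, 1, 2, 3, 4, 5, 6, 7, 8, 9, 13, 11, 14, 10, 16, 15, 12]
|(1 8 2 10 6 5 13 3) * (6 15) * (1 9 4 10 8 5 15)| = 14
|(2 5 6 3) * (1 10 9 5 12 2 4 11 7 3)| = 20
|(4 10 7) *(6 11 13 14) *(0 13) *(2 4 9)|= 5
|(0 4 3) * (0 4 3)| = |(0 3 4)| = 3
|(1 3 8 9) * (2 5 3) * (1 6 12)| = |(1 2 5 3 8 9 6 12)| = 8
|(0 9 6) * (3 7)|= 6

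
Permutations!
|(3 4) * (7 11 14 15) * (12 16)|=4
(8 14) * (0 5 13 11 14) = [5, 1, 2, 3, 4, 13, 6, 7, 0, 9, 10, 14, 12, 11, 8] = (0 5 13 11 14 8)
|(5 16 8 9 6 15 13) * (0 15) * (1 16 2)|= |(0 15 13 5 2 1 16 8 9 6)|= 10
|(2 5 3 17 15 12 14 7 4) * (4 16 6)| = 11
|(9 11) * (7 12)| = |(7 12)(9 11)| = 2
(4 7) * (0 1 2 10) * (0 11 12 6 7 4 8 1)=(1 2 10 11 12 6 7 8)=[0, 2, 10, 3, 4, 5, 7, 8, 1, 9, 11, 12, 6]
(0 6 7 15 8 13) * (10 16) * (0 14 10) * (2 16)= (0 6 7 15 8 13 14 10 2 16)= [6, 1, 16, 3, 4, 5, 7, 15, 13, 9, 2, 11, 12, 14, 10, 8, 0]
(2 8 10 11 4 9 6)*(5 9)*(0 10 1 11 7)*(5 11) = [10, 5, 8, 3, 11, 9, 2, 0, 1, 6, 7, 4] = (0 10 7)(1 5 9 6 2 8)(4 11)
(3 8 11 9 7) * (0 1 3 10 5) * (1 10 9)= (0 10 5)(1 3 8 11)(7 9)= [10, 3, 2, 8, 4, 0, 6, 9, 11, 7, 5, 1]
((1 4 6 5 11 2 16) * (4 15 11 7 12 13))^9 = (1 16 2 11 15)(4 7)(5 13)(6 12)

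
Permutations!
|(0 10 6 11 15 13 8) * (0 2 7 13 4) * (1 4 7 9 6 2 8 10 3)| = |(0 3 1 4)(2 9 6 11 15 7 13 10)| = 8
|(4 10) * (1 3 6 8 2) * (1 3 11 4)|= 4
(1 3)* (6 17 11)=(1 3)(6 17 11)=[0, 3, 2, 1, 4, 5, 17, 7, 8, 9, 10, 6, 12, 13, 14, 15, 16, 11]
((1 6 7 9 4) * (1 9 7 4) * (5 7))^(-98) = ((1 6 4 9)(5 7))^(-98) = (1 4)(6 9)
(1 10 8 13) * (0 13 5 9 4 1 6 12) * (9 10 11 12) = [13, 11, 2, 3, 1, 10, 9, 7, 5, 4, 8, 12, 0, 6] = (0 13 6 9 4 1 11 12)(5 10 8)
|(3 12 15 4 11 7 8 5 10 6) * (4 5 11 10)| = 21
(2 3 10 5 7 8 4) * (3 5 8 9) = (2 5 7 9 3 10 8 4) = [0, 1, 5, 10, 2, 7, 6, 9, 4, 3, 8]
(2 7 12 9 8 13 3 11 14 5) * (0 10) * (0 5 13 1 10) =[0, 10, 7, 11, 4, 2, 6, 12, 1, 8, 5, 14, 9, 3, 13] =(1 10 5 2 7 12 9 8)(3 11 14 13)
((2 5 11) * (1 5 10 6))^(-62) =((1 5 11 2 10 6))^(-62) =(1 10 11)(2 5 6)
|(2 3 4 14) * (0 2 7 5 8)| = 8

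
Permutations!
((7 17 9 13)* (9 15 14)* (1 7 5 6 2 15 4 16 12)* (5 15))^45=(1 4)(7 16)(9 13 15 14)(12 17)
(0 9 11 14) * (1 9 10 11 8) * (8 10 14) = (0 14)(1 9 10 11 8) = [14, 9, 2, 3, 4, 5, 6, 7, 1, 10, 11, 8, 12, 13, 0]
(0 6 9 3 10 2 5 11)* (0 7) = [6, 1, 5, 10, 4, 11, 9, 0, 8, 3, 2, 7] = (0 6 9 3 10 2 5 11 7)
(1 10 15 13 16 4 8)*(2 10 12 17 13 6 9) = (1 12 17 13 16 4 8)(2 10 15 6 9) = [0, 12, 10, 3, 8, 5, 9, 7, 1, 2, 15, 11, 17, 16, 14, 6, 4, 13]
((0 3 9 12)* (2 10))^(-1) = (0 12 9 3)(2 10)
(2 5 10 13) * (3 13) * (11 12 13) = (2 5 10 3 11 12 13) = [0, 1, 5, 11, 4, 10, 6, 7, 8, 9, 3, 12, 13, 2]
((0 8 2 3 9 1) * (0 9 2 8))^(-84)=((1 9)(2 3))^(-84)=(9)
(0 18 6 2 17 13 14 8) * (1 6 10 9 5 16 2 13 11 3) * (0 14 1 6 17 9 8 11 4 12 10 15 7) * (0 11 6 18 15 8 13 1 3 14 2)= (0 15 7 11 14 6 1 17 4 12 10 13 3 18 8 2 9 5 16)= [15, 17, 9, 18, 12, 16, 1, 11, 2, 5, 13, 14, 10, 3, 6, 7, 0, 4, 8]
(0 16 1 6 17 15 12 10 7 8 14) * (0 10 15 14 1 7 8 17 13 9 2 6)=[16, 0, 6, 3, 4, 5, 13, 17, 1, 2, 8, 11, 15, 9, 10, 12, 7, 14]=(0 16 7 17 14 10 8 1)(2 6 13 9)(12 15)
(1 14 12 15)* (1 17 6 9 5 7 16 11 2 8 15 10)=(1 14 12 10)(2 8 15 17 6 9 5 7 16 11)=[0, 14, 8, 3, 4, 7, 9, 16, 15, 5, 1, 2, 10, 13, 12, 17, 11, 6]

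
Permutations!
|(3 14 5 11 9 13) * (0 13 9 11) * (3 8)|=|(0 13 8 3 14 5)|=6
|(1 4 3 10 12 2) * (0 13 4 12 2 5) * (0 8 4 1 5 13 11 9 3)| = 9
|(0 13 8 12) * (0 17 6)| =|(0 13 8 12 17 6)| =6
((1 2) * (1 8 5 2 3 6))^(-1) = ((1 3 6)(2 8 5))^(-1) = (1 6 3)(2 5 8)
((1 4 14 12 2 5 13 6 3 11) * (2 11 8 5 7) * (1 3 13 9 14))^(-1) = ((1 4)(2 7)(3 8 5 9 14 12 11)(6 13))^(-1) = (1 4)(2 7)(3 11 12 14 9 5 8)(6 13)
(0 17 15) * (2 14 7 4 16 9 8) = (0 17 15)(2 14 7 4 16 9 8) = [17, 1, 14, 3, 16, 5, 6, 4, 2, 8, 10, 11, 12, 13, 7, 0, 9, 15]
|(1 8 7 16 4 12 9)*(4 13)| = |(1 8 7 16 13 4 12 9)| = 8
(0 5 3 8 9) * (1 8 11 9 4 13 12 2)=(0 5 3 11 9)(1 8 4 13 12 2)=[5, 8, 1, 11, 13, 3, 6, 7, 4, 0, 10, 9, 2, 12]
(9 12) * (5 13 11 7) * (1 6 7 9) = (1 6 7 5 13 11 9 12) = [0, 6, 2, 3, 4, 13, 7, 5, 8, 12, 10, 9, 1, 11]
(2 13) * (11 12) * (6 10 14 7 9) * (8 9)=(2 13)(6 10 14 7 8 9)(11 12)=[0, 1, 13, 3, 4, 5, 10, 8, 9, 6, 14, 12, 11, 2, 7]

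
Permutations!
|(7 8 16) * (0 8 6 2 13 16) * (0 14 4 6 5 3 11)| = 12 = |(0 8 14 4 6 2 13 16 7 5 3 11)|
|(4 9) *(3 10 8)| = 6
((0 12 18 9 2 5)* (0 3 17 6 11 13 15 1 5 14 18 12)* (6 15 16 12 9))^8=((1 5 3 17 15)(2 14 18 6 11 13 16 12 9))^8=(1 17 5 15 3)(2 9 12 16 13 11 6 18 14)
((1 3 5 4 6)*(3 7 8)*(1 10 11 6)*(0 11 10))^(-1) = (0 6 11)(1 4 5 3 8 7)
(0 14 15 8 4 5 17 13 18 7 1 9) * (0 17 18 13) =(0 14 15 8 4 5 18 7 1 9 17) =[14, 9, 2, 3, 5, 18, 6, 1, 4, 17, 10, 11, 12, 13, 15, 8, 16, 0, 7]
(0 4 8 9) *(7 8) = [4, 1, 2, 3, 7, 5, 6, 8, 9, 0] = (0 4 7 8 9)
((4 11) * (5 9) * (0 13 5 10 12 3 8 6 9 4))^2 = ((0 13 5 4 11)(3 8 6 9 10 12))^2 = (0 5 11 13 4)(3 6 10)(8 9 12)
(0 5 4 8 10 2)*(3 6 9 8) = (0 5 4 3 6 9 8 10 2) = [5, 1, 0, 6, 3, 4, 9, 7, 10, 8, 2]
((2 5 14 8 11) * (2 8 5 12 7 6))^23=(2 6 7 12)(5 14)(8 11)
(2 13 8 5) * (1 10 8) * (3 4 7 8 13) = (1 10 13)(2 3 4 7 8 5) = [0, 10, 3, 4, 7, 2, 6, 8, 5, 9, 13, 11, 12, 1]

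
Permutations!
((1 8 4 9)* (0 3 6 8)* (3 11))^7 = ((0 11 3 6 8 4 9 1))^7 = (0 1 9 4 8 6 3 11)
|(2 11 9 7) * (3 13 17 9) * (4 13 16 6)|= |(2 11 3 16 6 4 13 17 9 7)|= 10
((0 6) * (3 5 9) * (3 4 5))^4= (4 5 9)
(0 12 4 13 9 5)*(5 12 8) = (0 8 5)(4 13 9 12) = [8, 1, 2, 3, 13, 0, 6, 7, 5, 12, 10, 11, 4, 9]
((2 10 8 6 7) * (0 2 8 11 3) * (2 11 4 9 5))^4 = (0 11 3)(2 5 9 4 10)(6 7 8) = ((0 11 3)(2 10 4 9 5)(6 7 8))^4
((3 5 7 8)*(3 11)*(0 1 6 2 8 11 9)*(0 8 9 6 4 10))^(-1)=((0 1 4 10)(2 9 8 6)(3 5 7 11))^(-1)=(0 10 4 1)(2 6 8 9)(3 11 7 5)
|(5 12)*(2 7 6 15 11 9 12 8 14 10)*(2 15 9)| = 11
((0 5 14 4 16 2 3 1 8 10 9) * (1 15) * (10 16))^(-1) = ((0 5 14 4 10 9)(1 8 16 2 3 15))^(-1) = (0 9 10 4 14 5)(1 15 3 2 16 8)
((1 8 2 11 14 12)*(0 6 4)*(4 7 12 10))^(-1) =(0 4 10 14 11 2 8 1 12 7 6) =((0 6 7 12 1 8 2 11 14 10 4))^(-1)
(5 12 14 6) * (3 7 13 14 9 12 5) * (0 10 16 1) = [10, 0, 2, 7, 4, 5, 3, 13, 8, 12, 16, 11, 9, 14, 6, 15, 1] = (0 10 16 1)(3 7 13 14 6)(9 12)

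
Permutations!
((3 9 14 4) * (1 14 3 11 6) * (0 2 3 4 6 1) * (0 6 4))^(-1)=(0 9 3 2)(1 11 4 14)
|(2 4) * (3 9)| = |(2 4)(3 9)| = 2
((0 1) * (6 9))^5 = (0 1)(6 9)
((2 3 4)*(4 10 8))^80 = ((2 3 10 8 4))^80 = (10)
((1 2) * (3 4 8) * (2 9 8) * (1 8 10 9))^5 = (2 8 3 4)(9 10)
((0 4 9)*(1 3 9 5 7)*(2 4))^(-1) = ((0 2 4 5 7 1 3 9))^(-1) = (0 9 3 1 7 5 4 2)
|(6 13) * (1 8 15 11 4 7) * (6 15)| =|(1 8 6 13 15 11 4 7)| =8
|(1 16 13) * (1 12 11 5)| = |(1 16 13 12 11 5)| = 6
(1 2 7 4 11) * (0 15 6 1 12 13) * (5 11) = (0 15 6 1 2 7 4 5 11 12 13) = [15, 2, 7, 3, 5, 11, 1, 4, 8, 9, 10, 12, 13, 0, 14, 6]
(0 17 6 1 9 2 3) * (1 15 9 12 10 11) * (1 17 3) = [3, 12, 1, 0, 4, 5, 15, 7, 8, 2, 11, 17, 10, 13, 14, 9, 16, 6] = (0 3)(1 12 10 11 17 6 15 9 2)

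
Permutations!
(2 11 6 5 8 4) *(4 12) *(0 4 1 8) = (0 4 2 11 6 5)(1 8 12) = [4, 8, 11, 3, 2, 0, 5, 7, 12, 9, 10, 6, 1]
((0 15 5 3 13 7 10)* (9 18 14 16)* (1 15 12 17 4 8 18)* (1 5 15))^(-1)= ((0 12 17 4 8 18 14 16 9 5 3 13 7 10))^(-1)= (0 10 7 13 3 5 9 16 14 18 8 4 17 12)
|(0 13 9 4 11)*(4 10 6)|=7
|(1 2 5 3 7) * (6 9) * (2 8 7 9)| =15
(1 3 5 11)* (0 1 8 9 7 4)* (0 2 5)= (0 1 3)(2 5 11 8 9 7 4)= [1, 3, 5, 0, 2, 11, 6, 4, 9, 7, 10, 8]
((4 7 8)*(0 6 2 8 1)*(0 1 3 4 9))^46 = ((0 6 2 8 9)(3 4 7))^46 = (0 6 2 8 9)(3 4 7)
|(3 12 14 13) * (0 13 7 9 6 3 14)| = 8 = |(0 13 14 7 9 6 3 12)|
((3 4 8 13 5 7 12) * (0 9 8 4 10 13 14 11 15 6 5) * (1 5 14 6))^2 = (0 8 14 15 5 12 10)(1 7 3 13 9 6 11)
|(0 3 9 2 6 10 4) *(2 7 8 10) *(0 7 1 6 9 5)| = 12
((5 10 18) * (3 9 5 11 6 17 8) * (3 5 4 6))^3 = ((3 9 4 6 17 8 5 10 18 11))^3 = (3 6 5 11 4 8 18 9 17 10)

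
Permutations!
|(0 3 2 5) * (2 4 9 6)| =7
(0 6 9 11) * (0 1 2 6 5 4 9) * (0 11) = (0 5 4 9)(1 2 6 11) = [5, 2, 6, 3, 9, 4, 11, 7, 8, 0, 10, 1]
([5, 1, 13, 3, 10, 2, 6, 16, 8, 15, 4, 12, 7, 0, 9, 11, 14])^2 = [2, 1, 0, 3, 4, 13, 6, 14, 8, 11, 10, 7, 16, 5, 15, 12, 9]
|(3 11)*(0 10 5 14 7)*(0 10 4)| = |(0 4)(3 11)(5 14 7 10)| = 4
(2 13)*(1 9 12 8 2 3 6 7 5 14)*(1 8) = (1 9 12)(2 13 3 6 7 5 14 8) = [0, 9, 13, 6, 4, 14, 7, 5, 2, 12, 10, 11, 1, 3, 8]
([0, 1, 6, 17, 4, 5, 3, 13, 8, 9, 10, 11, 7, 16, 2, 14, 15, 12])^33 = (2 17 13 14 3 7 15 6 12 16)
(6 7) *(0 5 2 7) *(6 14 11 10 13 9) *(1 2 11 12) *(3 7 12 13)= [5, 2, 12, 7, 4, 11, 0, 14, 8, 6, 3, 10, 1, 9, 13]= (0 5 11 10 3 7 14 13 9 6)(1 2 12)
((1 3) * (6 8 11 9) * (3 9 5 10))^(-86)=(1 6 11 10)(3 9 8 5)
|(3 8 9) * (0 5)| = |(0 5)(3 8 9)| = 6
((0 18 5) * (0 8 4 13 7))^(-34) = (0 18 5 8 4 13 7)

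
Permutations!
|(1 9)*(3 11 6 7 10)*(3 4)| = |(1 9)(3 11 6 7 10 4)| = 6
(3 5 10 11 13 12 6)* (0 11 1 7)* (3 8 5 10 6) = (0 11 13 12 3 10 1 7)(5 6 8) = [11, 7, 2, 10, 4, 6, 8, 0, 5, 9, 1, 13, 3, 12]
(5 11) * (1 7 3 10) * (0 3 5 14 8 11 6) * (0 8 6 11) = (0 3 10 1 7 5 11 14 6 8) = [3, 7, 2, 10, 4, 11, 8, 5, 0, 9, 1, 14, 12, 13, 6]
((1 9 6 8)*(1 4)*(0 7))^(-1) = (0 7)(1 4 8 6 9)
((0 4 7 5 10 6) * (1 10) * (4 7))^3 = ((0 7 5 1 10 6))^3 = (0 1)(5 6)(7 10)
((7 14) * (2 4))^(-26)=((2 4)(7 14))^(-26)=(14)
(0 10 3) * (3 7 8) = (0 10 7 8 3) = [10, 1, 2, 0, 4, 5, 6, 8, 3, 9, 7]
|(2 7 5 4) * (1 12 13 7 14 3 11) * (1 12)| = 9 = |(2 14 3 11 12 13 7 5 4)|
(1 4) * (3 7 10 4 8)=(1 8 3 7 10 4)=[0, 8, 2, 7, 1, 5, 6, 10, 3, 9, 4]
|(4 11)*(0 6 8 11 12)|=|(0 6 8 11 4 12)|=6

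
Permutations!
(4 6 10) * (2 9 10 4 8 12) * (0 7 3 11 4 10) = [7, 1, 9, 11, 6, 5, 10, 3, 12, 0, 8, 4, 2] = (0 7 3 11 4 6 10 8 12 2 9)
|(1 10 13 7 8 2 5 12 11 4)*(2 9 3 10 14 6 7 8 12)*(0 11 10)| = 26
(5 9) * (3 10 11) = (3 10 11)(5 9) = [0, 1, 2, 10, 4, 9, 6, 7, 8, 5, 11, 3]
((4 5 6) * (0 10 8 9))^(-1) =((0 10 8 9)(4 5 6))^(-1) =(0 9 8 10)(4 6 5)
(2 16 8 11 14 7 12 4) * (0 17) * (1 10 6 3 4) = (0 17)(1 10 6 3 4 2 16 8 11 14 7 12) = [17, 10, 16, 4, 2, 5, 3, 12, 11, 9, 6, 14, 1, 13, 7, 15, 8, 0]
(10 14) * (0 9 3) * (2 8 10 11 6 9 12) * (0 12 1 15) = (0 1 15)(2 8 10 14 11 6 9 3 12) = [1, 15, 8, 12, 4, 5, 9, 7, 10, 3, 14, 6, 2, 13, 11, 0]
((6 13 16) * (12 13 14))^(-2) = ((6 14 12 13 16))^(-2) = (6 13 14 16 12)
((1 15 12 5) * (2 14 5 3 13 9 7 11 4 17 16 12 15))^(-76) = (3 4 13 17 9 16 7 12 11)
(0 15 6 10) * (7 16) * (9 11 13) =(0 15 6 10)(7 16)(9 11 13) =[15, 1, 2, 3, 4, 5, 10, 16, 8, 11, 0, 13, 12, 9, 14, 6, 7]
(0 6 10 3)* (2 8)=(0 6 10 3)(2 8)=[6, 1, 8, 0, 4, 5, 10, 7, 2, 9, 3]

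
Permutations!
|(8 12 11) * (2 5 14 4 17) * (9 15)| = |(2 5 14 4 17)(8 12 11)(9 15)| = 30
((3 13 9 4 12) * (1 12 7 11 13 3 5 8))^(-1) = ((1 12 5 8)(4 7 11 13 9))^(-1) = (1 8 5 12)(4 9 13 11 7)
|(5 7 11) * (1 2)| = 6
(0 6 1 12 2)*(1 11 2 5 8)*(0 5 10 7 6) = (1 12 10 7 6 11 2 5 8) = [0, 12, 5, 3, 4, 8, 11, 6, 1, 9, 7, 2, 10]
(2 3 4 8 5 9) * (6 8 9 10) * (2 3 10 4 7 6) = (2 10)(3 7 6 8 5 4 9) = [0, 1, 10, 7, 9, 4, 8, 6, 5, 3, 2]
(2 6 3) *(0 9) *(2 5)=(0 9)(2 6 3 5)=[9, 1, 6, 5, 4, 2, 3, 7, 8, 0]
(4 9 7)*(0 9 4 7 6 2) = [9, 1, 0, 3, 4, 5, 2, 7, 8, 6] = (0 9 6 2)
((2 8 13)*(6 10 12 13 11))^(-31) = (2 10 8 12 11 13 6)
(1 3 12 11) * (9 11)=(1 3 12 9 11)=[0, 3, 2, 12, 4, 5, 6, 7, 8, 11, 10, 1, 9]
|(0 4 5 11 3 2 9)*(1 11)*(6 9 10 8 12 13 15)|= |(0 4 5 1 11 3 2 10 8 12 13 15 6 9)|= 14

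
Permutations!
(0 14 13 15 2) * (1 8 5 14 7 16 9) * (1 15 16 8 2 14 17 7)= (0 1 2)(5 17 7 8)(9 15 14 13 16)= [1, 2, 0, 3, 4, 17, 6, 8, 5, 15, 10, 11, 12, 16, 13, 14, 9, 7]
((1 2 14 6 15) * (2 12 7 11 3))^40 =(1 3 15 11 6 7 14 12 2)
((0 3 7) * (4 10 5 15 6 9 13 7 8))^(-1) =((0 3 8 4 10 5 15 6 9 13 7))^(-1) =(0 7 13 9 6 15 5 10 4 8 3)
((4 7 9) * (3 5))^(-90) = (9)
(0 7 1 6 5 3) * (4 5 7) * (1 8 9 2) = (0 4 5 3)(1 6 7 8 9 2) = [4, 6, 1, 0, 5, 3, 7, 8, 9, 2]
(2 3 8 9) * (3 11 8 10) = [0, 1, 11, 10, 4, 5, 6, 7, 9, 2, 3, 8] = (2 11 8 9)(3 10)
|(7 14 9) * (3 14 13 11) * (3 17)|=|(3 14 9 7 13 11 17)|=7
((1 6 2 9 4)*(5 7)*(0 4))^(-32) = ((0 4 1 6 2 9)(5 7))^(-32) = (0 2 1)(4 9 6)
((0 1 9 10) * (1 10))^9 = ((0 10)(1 9))^9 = (0 10)(1 9)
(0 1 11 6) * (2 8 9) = (0 1 11 6)(2 8 9) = [1, 11, 8, 3, 4, 5, 0, 7, 9, 2, 10, 6]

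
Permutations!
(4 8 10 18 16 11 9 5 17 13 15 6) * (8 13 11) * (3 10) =(3 10 18 16 8)(4 13 15 6)(5 17 11 9) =[0, 1, 2, 10, 13, 17, 4, 7, 3, 5, 18, 9, 12, 15, 14, 6, 8, 11, 16]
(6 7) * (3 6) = [0, 1, 2, 6, 4, 5, 7, 3] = (3 6 7)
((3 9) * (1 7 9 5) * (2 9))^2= ((1 7 2 9 3 5))^2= (1 2 3)(5 7 9)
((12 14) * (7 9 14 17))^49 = ((7 9 14 12 17))^49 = (7 17 12 14 9)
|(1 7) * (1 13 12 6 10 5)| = |(1 7 13 12 6 10 5)| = 7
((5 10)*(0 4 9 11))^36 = (11)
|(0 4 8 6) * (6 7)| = 5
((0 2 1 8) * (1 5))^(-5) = ((0 2 5 1 8))^(-5) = (8)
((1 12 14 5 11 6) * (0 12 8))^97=(0 12 14 5 11 6 1 8)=((0 12 14 5 11 6 1 8))^97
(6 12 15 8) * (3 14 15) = (3 14 15 8 6 12) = [0, 1, 2, 14, 4, 5, 12, 7, 6, 9, 10, 11, 3, 13, 15, 8]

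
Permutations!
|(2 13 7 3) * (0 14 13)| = 6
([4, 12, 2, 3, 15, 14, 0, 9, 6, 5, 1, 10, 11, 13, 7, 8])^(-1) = [6, 10, 2, 3, 0, 9, 8, 14, 15, 7, 11, 12, 1, 13, 5, 4]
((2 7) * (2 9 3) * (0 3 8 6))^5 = (0 8 7 3 6 9 2) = ((0 3 2 7 9 8 6))^5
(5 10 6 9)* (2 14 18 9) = (2 14 18 9 5 10 6) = [0, 1, 14, 3, 4, 10, 2, 7, 8, 5, 6, 11, 12, 13, 18, 15, 16, 17, 9]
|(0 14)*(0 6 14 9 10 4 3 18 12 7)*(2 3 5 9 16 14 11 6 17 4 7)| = 36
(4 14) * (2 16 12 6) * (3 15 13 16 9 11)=(2 9 11 3 15 13 16 12 6)(4 14)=[0, 1, 9, 15, 14, 5, 2, 7, 8, 11, 10, 3, 6, 16, 4, 13, 12]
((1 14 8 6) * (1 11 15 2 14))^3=(2 6)(8 15)(11 14)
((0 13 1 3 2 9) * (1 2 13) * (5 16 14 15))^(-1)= ((0 1 3 13 2 9)(5 16 14 15))^(-1)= (0 9 2 13 3 1)(5 15 14 16)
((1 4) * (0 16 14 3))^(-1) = (0 3 14 16)(1 4)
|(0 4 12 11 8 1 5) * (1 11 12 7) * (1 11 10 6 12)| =|(0 4 7 11 8 10 6 12 1 5)| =10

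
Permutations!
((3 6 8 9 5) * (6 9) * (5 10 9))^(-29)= (3 5)(6 8)(9 10)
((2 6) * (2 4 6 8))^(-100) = ((2 8)(4 6))^(-100) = (8)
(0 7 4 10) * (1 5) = (0 7 4 10)(1 5) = [7, 5, 2, 3, 10, 1, 6, 4, 8, 9, 0]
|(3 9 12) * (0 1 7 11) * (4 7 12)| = 8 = |(0 1 12 3 9 4 7 11)|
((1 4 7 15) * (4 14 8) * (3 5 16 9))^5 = (1 15 7 4 8 14)(3 5 16 9)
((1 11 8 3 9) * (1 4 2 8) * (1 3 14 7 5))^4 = (1 4 7 3 8)(2 5 9 14 11)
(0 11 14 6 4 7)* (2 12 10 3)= (0 11 14 6 4 7)(2 12 10 3)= [11, 1, 12, 2, 7, 5, 4, 0, 8, 9, 3, 14, 10, 13, 6]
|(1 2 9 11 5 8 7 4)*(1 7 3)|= |(1 2 9 11 5 8 3)(4 7)|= 14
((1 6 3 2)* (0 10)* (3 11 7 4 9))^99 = (0 10)(1 7 3 6 4 2 11 9)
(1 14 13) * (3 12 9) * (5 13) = [0, 14, 2, 12, 4, 13, 6, 7, 8, 3, 10, 11, 9, 1, 5] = (1 14 5 13)(3 12 9)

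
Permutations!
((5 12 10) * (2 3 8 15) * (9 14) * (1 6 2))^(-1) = (1 15 8 3 2 6)(5 10 12)(9 14)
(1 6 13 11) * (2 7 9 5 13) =(1 6 2 7 9 5 13 11) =[0, 6, 7, 3, 4, 13, 2, 9, 8, 5, 10, 1, 12, 11]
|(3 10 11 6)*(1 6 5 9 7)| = 8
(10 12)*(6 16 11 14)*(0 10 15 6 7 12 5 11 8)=(0 10 5 11 14 7 12 15 6 16 8)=[10, 1, 2, 3, 4, 11, 16, 12, 0, 9, 5, 14, 15, 13, 7, 6, 8]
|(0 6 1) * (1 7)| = |(0 6 7 1)| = 4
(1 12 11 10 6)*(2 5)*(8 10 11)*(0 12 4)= (0 12 8 10 6 1 4)(2 5)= [12, 4, 5, 3, 0, 2, 1, 7, 10, 9, 6, 11, 8]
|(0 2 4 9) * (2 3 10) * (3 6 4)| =|(0 6 4 9)(2 3 10)| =12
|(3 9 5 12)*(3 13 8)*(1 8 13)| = |(13)(1 8 3 9 5 12)| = 6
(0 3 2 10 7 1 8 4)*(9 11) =(0 3 2 10 7 1 8 4)(9 11) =[3, 8, 10, 2, 0, 5, 6, 1, 4, 11, 7, 9]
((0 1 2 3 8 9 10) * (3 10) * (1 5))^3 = (0 2 5 10 1)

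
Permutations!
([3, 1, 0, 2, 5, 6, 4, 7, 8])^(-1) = [2, 1, 3, 0, 6, 4, 5, 7, 8]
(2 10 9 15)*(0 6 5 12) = (0 6 5 12)(2 10 9 15) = [6, 1, 10, 3, 4, 12, 5, 7, 8, 15, 9, 11, 0, 13, 14, 2]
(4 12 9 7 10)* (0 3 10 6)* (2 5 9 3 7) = [7, 1, 5, 10, 12, 9, 0, 6, 8, 2, 4, 11, 3] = (0 7 6)(2 5 9)(3 10 4 12)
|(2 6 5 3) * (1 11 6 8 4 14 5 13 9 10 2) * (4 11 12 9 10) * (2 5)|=|(1 12 9 4 14 2 8 11 6 13 10 5 3)|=13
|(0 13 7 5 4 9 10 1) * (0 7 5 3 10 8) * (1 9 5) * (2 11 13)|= 10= |(0 2 11 13 1 7 3 10 9 8)(4 5)|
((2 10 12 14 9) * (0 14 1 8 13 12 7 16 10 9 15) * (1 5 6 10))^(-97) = (0 15 14)(1 13 5 10 16 8 12 6 7)(2 9)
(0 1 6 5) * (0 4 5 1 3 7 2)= (0 3 7 2)(1 6)(4 5)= [3, 6, 0, 7, 5, 4, 1, 2]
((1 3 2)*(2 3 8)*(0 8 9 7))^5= (0 7 9 1 2 8)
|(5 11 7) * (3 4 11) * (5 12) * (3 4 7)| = |(3 7 12 5 4 11)| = 6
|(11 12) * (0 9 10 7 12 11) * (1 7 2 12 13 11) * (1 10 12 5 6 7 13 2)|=12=|(0 9 12)(1 13 11 10)(2 5 6 7)|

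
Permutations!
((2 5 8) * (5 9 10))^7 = ((2 9 10 5 8))^7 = (2 10 8 9 5)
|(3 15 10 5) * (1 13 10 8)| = |(1 13 10 5 3 15 8)| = 7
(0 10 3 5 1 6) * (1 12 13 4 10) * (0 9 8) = [1, 6, 2, 5, 10, 12, 9, 7, 0, 8, 3, 11, 13, 4] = (0 1 6 9 8)(3 5 12 13 4 10)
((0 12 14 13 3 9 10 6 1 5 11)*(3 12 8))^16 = (0 5 6 9 8 11 1 10 3)(12 14 13)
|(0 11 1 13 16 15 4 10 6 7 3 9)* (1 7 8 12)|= 45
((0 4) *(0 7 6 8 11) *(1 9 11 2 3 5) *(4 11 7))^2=((0 11)(1 9 7 6 8 2 3 5))^2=(11)(1 7 8 3)(2 5 9 6)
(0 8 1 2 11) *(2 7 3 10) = (0 8 1 7 3 10 2 11) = [8, 7, 11, 10, 4, 5, 6, 3, 1, 9, 2, 0]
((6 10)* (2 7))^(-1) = ((2 7)(6 10))^(-1) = (2 7)(6 10)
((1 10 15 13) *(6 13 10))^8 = (15)(1 13 6) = ((1 6 13)(10 15))^8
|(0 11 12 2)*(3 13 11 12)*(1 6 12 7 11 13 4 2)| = |(13)(0 7 11 3 4 2)(1 6 12)| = 6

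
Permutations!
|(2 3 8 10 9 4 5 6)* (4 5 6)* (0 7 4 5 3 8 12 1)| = 11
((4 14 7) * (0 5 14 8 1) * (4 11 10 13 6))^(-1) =((0 5 14 7 11 10 13 6 4 8 1))^(-1) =(0 1 8 4 6 13 10 11 7 14 5)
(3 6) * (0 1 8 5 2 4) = (0 1 8 5 2 4)(3 6) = [1, 8, 4, 6, 0, 2, 3, 7, 5]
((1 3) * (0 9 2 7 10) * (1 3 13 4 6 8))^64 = (0 10 7 2 9)(1 8 6 4 13)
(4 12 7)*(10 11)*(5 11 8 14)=(4 12 7)(5 11 10 8 14)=[0, 1, 2, 3, 12, 11, 6, 4, 14, 9, 8, 10, 7, 13, 5]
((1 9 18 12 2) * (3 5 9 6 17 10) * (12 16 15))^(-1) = ((1 6 17 10 3 5 9 18 16 15 12 2))^(-1) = (1 2 12 15 16 18 9 5 3 10 17 6)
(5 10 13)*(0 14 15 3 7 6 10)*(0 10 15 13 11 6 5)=(0 14 13)(3 7 5 10 11 6 15)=[14, 1, 2, 7, 4, 10, 15, 5, 8, 9, 11, 6, 12, 0, 13, 3]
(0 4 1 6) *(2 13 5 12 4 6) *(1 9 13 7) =[6, 2, 7, 3, 9, 12, 0, 1, 8, 13, 10, 11, 4, 5] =(0 6)(1 2 7)(4 9 13 5 12)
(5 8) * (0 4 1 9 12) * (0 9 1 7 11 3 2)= [4, 1, 0, 2, 7, 8, 6, 11, 5, 12, 10, 3, 9]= (0 4 7 11 3 2)(5 8)(9 12)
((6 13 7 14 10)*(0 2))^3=(0 2)(6 14 13 10 7)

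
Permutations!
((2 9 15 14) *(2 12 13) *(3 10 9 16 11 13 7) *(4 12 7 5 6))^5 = ((2 16 11 13)(3 10 9 15 14 7)(4 12 5 6))^5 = (2 16 11 13)(3 7 14 15 9 10)(4 12 5 6)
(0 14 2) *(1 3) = (0 14 2)(1 3) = [14, 3, 0, 1, 4, 5, 6, 7, 8, 9, 10, 11, 12, 13, 2]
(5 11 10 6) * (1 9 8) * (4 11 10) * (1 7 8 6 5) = (1 9 6)(4 11)(5 10)(7 8) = [0, 9, 2, 3, 11, 10, 1, 8, 7, 6, 5, 4]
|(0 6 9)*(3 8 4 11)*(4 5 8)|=6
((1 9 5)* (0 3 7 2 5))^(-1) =(0 9 1 5 2 7 3)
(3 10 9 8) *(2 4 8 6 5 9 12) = [0, 1, 4, 10, 8, 9, 5, 7, 3, 6, 12, 11, 2] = (2 4 8 3 10 12)(5 9 6)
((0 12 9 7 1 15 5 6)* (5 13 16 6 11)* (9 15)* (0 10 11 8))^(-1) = (0 8 5 11 10 6 16 13 15 12)(1 7 9)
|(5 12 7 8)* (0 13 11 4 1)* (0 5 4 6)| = |(0 13 11 6)(1 5 12 7 8 4)| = 12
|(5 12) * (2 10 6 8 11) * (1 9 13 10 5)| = 10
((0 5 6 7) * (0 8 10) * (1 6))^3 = (0 6 10 1 8 5 7)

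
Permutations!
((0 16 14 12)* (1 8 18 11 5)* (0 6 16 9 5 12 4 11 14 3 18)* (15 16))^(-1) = (0 8 1 5 9)(3 16 15 6 12 11 4 14 18) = ((0 9 5 1 8)(3 18 14 4 11 12 6 15 16))^(-1)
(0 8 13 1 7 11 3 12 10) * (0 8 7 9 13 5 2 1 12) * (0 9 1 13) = [7, 1, 13, 9, 4, 2, 6, 11, 5, 0, 8, 3, 10, 12] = (0 7 11 3 9)(2 13 12 10 8 5)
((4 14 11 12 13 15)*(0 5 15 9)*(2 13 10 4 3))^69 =((0 5 15 3 2 13 9)(4 14 11 12 10))^69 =(0 9 13 2 3 15 5)(4 10 12 11 14)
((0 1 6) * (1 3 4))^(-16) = (0 6 1 4 3)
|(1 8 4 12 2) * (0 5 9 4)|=|(0 5 9 4 12 2 1 8)|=8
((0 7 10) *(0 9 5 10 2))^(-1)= ((0 7 2)(5 10 9))^(-1)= (0 2 7)(5 9 10)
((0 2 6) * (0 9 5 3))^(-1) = (0 3 5 9 6 2)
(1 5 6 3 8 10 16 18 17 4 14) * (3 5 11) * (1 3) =[0, 11, 2, 8, 14, 6, 5, 7, 10, 9, 16, 1, 12, 13, 3, 15, 18, 4, 17] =(1 11)(3 8 10 16 18 17 4 14)(5 6)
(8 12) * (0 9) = (0 9)(8 12) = [9, 1, 2, 3, 4, 5, 6, 7, 12, 0, 10, 11, 8]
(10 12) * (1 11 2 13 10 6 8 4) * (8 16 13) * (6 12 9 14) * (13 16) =[0, 11, 8, 3, 1, 5, 13, 7, 4, 14, 9, 2, 12, 10, 6, 15, 16] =(16)(1 11 2 8 4)(6 13 10 9 14)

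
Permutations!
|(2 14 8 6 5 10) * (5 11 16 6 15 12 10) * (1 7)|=|(1 7)(2 14 8 15 12 10)(6 11 16)|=6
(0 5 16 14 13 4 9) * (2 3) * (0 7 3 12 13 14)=(0 5 16)(2 12 13 4 9 7 3)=[5, 1, 12, 2, 9, 16, 6, 3, 8, 7, 10, 11, 13, 4, 14, 15, 0]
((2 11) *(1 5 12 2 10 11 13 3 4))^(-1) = (1 4 3 13 2 12 5)(10 11)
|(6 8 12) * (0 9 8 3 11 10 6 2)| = 20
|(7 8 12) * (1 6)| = |(1 6)(7 8 12)| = 6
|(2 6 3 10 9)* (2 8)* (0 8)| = 7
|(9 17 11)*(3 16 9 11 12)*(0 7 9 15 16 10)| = 14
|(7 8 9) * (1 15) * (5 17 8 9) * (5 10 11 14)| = 6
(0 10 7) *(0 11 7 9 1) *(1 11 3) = (0 10 9 11 7 3 1) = [10, 0, 2, 1, 4, 5, 6, 3, 8, 11, 9, 7]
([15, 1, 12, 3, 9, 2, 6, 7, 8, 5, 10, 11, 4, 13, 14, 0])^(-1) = [15, 1, 5, 3, 12, 9, 6, 7, 8, 4, 10, 11, 2, 13, 14, 0]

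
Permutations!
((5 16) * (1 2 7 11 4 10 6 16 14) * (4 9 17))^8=((1 2 7 11 9 17 4 10 6 16 5 14))^8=(1 6 9)(2 16 17)(4 7 5)(10 11 14)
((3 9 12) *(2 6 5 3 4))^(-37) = ((2 6 5 3 9 12 4))^(-37) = (2 12 3 6 4 9 5)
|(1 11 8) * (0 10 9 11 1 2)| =6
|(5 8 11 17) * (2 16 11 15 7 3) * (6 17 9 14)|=12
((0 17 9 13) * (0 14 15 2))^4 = ((0 17 9 13 14 15 2))^4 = (0 14 17 15 9 2 13)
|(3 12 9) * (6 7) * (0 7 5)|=12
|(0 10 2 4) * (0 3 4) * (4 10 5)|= 6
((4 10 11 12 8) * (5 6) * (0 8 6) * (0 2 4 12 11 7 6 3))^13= ((0 8 12 3)(2 4 10 7 6 5))^13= (0 8 12 3)(2 4 10 7 6 5)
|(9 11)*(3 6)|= 2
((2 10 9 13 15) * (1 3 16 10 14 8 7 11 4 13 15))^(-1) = (1 13 4 11 7 8 14 2 15 9 10 16 3)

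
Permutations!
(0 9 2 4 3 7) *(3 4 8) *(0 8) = [9, 1, 0, 7, 4, 5, 6, 8, 3, 2] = (0 9 2)(3 7 8)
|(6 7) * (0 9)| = |(0 9)(6 7)| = 2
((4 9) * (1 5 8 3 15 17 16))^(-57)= (1 16 17 15 3 8 5)(4 9)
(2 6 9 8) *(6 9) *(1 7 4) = [0, 7, 9, 3, 1, 5, 6, 4, 2, 8] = (1 7 4)(2 9 8)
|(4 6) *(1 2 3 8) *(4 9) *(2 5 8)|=|(1 5 8)(2 3)(4 6 9)|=6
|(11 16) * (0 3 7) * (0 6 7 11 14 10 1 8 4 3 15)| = 8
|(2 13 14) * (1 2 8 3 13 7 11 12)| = 20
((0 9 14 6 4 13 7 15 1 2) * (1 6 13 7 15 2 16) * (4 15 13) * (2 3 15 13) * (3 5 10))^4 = (16)(0 7 15)(2 4 3)(5 6 9)(10 13 14)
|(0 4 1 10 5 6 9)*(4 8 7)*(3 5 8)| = 5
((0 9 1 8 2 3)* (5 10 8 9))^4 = (0 2 10)(3 8 5)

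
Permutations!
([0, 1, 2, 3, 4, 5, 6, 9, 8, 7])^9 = (7 9)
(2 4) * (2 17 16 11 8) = (2 4 17 16 11 8) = [0, 1, 4, 3, 17, 5, 6, 7, 2, 9, 10, 8, 12, 13, 14, 15, 11, 16]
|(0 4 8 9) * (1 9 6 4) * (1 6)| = 6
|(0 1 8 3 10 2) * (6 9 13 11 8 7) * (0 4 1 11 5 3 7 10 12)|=20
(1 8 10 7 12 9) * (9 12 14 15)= (1 8 10 7 14 15 9)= [0, 8, 2, 3, 4, 5, 6, 14, 10, 1, 7, 11, 12, 13, 15, 9]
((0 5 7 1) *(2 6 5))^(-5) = (0 2 6 5 7 1)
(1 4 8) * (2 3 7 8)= (1 4 2 3 7 8)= [0, 4, 3, 7, 2, 5, 6, 8, 1]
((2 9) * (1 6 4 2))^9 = (1 9 2 4 6)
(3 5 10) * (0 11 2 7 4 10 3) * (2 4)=(0 11 4 10)(2 7)(3 5)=[11, 1, 7, 5, 10, 3, 6, 2, 8, 9, 0, 4]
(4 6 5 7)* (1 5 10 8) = (1 5 7 4 6 10 8) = [0, 5, 2, 3, 6, 7, 10, 4, 1, 9, 8]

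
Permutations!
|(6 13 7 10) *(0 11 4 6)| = 7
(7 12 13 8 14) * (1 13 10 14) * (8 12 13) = (1 8)(7 13 12 10 14) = [0, 8, 2, 3, 4, 5, 6, 13, 1, 9, 14, 11, 10, 12, 7]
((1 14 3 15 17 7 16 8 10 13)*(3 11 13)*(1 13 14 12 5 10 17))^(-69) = (1 10)(3 12)(5 15)(7 17 8 16)(11 14) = ((1 12 5 10 3 15)(7 16 8 17)(11 14))^(-69)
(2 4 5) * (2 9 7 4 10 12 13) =(2 10 12 13)(4 5 9 7) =[0, 1, 10, 3, 5, 9, 6, 4, 8, 7, 12, 11, 13, 2]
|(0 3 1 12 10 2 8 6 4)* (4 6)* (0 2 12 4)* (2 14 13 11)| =18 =|(0 3 1 4 14 13 11 2 8)(10 12)|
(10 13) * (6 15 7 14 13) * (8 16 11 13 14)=(6 15 7 8 16 11 13 10)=[0, 1, 2, 3, 4, 5, 15, 8, 16, 9, 6, 13, 12, 10, 14, 7, 11]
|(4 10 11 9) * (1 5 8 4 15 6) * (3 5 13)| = 11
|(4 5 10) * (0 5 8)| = |(0 5 10 4 8)| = 5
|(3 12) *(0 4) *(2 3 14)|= 4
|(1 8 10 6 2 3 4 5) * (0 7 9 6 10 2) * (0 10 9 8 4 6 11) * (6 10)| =24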